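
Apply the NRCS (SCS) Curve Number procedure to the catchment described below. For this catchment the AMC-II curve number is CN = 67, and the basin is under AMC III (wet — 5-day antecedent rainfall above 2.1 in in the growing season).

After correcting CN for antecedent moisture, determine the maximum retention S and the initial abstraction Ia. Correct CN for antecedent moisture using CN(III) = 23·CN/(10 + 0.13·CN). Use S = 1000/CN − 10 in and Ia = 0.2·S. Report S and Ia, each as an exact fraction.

Adjust CN=67 to AMC III: 23·67/(10 + 0.13·67) → 1541 ÷ (1871/100) = 154100/1871 ≈ 82.362
Retention S: 1000/CN − 10 with CN=82.362 → S = 3300/1541 ≈ 2.141 in
Ia = 0.2S: 0.2·2.141 = 0.428 in (exactly 660/1541)

S = 3300/1541 in ≈ 2.141 in; Ia = 660/1541 in ≈ 0.428 in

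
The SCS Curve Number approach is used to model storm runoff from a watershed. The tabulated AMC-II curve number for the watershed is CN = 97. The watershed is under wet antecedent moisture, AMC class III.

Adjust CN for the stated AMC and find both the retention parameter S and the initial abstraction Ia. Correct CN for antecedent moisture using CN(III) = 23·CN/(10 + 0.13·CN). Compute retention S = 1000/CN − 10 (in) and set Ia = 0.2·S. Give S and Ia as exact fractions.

S = 300/2231 in ≈ 0.134 in; Ia = 60/2231 in ≈ 0.027 in

Adjust CN=97 to AMC III: 23·97/(10 + 0.13·97) → 2231 ÷ (2261/100) = 223100/2261 ≈ 98.673
Retention S: 1000/CN − 10 with CN=98.673 → S = 300/2231 ≈ 0.134 in
Ia = 0.2·(300/2231) = 60/2231 in ≈ 0.027 in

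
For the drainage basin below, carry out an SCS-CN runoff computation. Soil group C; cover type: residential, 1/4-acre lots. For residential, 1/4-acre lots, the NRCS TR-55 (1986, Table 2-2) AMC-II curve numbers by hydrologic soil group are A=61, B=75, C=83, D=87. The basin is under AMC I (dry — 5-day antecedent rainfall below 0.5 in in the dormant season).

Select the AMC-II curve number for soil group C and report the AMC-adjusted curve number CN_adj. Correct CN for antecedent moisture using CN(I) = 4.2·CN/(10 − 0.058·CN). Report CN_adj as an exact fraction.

CN_adj = 174300/2593 ≈ 67.219

NRCS table: residential, 1/4-acre lots, soil group C → CN(II) = 83
CN(I) from CN(II)=83: (4.2·83)/(10 − 0.058·83) = 174300/2593 ≈ 67.219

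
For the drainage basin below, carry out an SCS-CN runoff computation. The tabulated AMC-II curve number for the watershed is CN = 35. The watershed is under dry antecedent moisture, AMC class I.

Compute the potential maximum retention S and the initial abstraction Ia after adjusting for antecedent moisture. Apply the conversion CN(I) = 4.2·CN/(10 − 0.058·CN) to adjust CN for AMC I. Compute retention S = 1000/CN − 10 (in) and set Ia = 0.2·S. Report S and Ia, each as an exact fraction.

S = 6500/147 in ≈ 44.218 in; Ia = 1300/147 in ≈ 8.844 in

CN(I) from CN(II)=35: (4.2·35)/(10 − 0.058·35) = 14700/797 ≈ 18.444
Max retention: S = 1000/(14700/797) − 10 = 6500/147 in (≈ 44.218 in)
Ia = 0.2·(6500/147) = 1300/147 in ≈ 8.844 in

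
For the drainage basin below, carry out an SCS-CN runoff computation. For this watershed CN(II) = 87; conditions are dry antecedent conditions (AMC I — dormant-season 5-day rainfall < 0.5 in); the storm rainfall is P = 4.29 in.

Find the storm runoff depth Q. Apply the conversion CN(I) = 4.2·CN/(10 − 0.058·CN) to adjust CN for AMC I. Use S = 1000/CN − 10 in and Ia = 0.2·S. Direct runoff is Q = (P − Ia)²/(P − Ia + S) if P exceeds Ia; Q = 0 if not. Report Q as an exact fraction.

Q = 32879400853/18323165700 in ≈ 1.794 in

Dry (AMC I): CN(I) = 4.2·87/(10 − 0.058·87) = (1827/5)/(2477/500) = 182700/2477 ≈ 73.759
Retention S: 1000/CN − 10 with CN=73.759 → S = 6500/1827 ≈ 3.558 in
Initial abstraction Ia = S/5 = (6500/1827)/5 = 1300/1827 ≈ 0.712 in
P − Ia = 4.290 − 0.712 = 653783/182700 ≈ 3.578 in (> 0, runoff occurs)
Runoff Q = (P−Ia)²/(P−Ia+S) = (3.578)²/(3.578+3.558) = 32879400853/18323165700 ≈ 1.794 in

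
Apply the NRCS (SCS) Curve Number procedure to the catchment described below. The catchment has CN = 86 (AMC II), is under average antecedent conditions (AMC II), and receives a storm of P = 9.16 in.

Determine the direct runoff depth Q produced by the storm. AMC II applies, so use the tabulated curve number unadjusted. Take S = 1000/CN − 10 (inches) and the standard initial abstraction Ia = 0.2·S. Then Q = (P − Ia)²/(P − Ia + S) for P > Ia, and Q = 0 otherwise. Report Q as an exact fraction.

Average conditions: CN = 86 (no AMC adjustment).
Retention S: 1000/CN − 10 with CN=86.000 → S = 70/43 ≈ 1.628 in
Ia = 0.2·(70/43) = 14/43 in ≈ 0.326 in
Since P=9.160 > Ia=0.326: effective rainfall P−Ia = 9497/1075 in
Q = (9497/1075)²/((9497/1075) + 70/43) = (90193009/1155625)/(11247/1075) = 90193009/12090525 in ≈ 7.460 in

Q = 90193009/12090525 in ≈ 7.460 in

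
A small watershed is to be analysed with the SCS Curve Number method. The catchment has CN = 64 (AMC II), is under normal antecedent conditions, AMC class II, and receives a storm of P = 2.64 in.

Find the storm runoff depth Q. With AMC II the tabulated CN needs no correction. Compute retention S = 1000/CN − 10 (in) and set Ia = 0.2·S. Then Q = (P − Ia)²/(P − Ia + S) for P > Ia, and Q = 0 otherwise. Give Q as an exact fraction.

Average conditions: CN = 64 (no AMC adjustment).
S = 1000/64 − 10 = 45/8 in ≈ 5.625 in
Initial abstraction Ia = S/5 = (45/8)/5 = 9/8 ≈ 1.125 in
Since P=2.640 > Ia=1.125: effective rainfall P−Ia = 303/200 in
Q = (303/200)²/((303/200) + 45/8) = (91809/40000)/(357/50) = 30603/95200 in ≈ 0.321 in

Q = 30603/95200 in ≈ 0.321 in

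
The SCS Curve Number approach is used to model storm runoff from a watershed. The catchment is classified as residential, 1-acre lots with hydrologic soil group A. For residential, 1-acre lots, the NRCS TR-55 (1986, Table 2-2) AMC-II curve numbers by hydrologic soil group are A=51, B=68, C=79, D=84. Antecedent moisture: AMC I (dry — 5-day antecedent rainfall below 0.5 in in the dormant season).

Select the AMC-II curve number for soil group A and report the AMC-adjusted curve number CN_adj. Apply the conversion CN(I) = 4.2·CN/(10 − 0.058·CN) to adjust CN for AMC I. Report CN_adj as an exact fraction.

CN_adj = 15300/503 ≈ 30.417

NRCS table: residential, 1-acre lots, soil group A → CN(II) = 51
Adjust CN=51 to AMC I: 4.2·51/(10 − 0.058·51) → (1071/5) ÷ (3521/500) = 15300/503 ≈ 30.417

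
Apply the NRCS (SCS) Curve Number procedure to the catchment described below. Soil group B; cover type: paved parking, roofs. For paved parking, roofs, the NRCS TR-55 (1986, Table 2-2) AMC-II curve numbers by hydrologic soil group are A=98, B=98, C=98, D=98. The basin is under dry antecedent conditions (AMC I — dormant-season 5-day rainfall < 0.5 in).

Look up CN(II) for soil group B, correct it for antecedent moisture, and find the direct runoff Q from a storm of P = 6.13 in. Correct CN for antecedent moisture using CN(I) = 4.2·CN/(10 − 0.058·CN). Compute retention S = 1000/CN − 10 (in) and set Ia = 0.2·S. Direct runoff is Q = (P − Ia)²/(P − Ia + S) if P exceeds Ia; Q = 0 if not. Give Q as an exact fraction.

NRCS table: paved parking, roofs, soil group B → CN(II) = 98
CN(I) from CN(II)=98: (4.2·98)/(10 − 0.058·98) = 102900/1079 ≈ 95.366
Max retention: S = 1000/(102900/1079) − 10 = 500/1029 in (≈ 0.486 in)
Initial abstraction Ia = S/5 = (500/1029)/5 = 100/1029 ≈ 0.097 in
P − Ia = 6.130 − 0.097 = 620777/102900 ≈ 6.033 in (> 0, runoff occurs)
Q = (620777/102900)²/((620777/102900) + 500/1029) = (385364083729/10588410000)/(670777/102900) = 385364083729/69022953300 in ≈ 5.583 in

Q = 385364083729/69022953300 in ≈ 5.583 in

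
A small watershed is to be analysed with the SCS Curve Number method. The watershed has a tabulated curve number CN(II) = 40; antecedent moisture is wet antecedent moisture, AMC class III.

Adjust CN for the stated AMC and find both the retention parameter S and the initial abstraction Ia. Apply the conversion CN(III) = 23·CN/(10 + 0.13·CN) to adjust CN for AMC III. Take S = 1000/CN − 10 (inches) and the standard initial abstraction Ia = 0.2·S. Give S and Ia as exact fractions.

S = 150/23 in ≈ 6.522 in; Ia = 30/23 in ≈ 1.304 in

Adjust CN=40 to AMC III: 23·40/(10 + 0.13·40) → 920 ÷ (76/5) = 1150/19 ≈ 60.526
Max retention: S = 1000/(1150/19) − 10 = 150/23 in (≈ 6.522 in)
Ia = 0.2·(150/23) = 30/23 in ≈ 1.304 in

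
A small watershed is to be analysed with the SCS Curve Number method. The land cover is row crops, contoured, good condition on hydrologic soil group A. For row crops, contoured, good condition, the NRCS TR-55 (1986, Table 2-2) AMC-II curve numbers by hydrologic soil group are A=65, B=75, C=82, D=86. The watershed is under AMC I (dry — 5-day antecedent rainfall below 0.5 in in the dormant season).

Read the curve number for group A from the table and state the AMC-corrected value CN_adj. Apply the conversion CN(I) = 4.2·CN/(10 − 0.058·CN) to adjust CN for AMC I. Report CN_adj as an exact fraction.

NRCS table: row crops, contoured, good condition, soil group A → CN(II) = 65
Adjust CN=65 to AMC I: 4.2·65/(10 − 0.058·65) → 273 ÷ (623/100) = 3900/89 ≈ 43.820

CN_adj = 3900/89 ≈ 43.820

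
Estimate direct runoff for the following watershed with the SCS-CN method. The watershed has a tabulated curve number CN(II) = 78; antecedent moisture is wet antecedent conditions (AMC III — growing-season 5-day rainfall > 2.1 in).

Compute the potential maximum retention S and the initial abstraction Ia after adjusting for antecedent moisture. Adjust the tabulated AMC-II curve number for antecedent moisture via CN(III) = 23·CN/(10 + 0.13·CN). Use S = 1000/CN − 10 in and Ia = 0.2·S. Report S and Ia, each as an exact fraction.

S = 1100/897 in ≈ 1.226 in; Ia = 220/897 in ≈ 0.245 in

Wet (AMC III): CN(III) = 23·78/(10 + 0.13·78) = 1794/(1007/50) = 89700/1007 ≈ 89.076
Retention S: 1000/CN − 10 with CN=89.076 → S = 1100/897 ≈ 1.226 in
Initial abstraction Ia = S/5 = (1100/897)/5 = 220/897 ≈ 0.245 in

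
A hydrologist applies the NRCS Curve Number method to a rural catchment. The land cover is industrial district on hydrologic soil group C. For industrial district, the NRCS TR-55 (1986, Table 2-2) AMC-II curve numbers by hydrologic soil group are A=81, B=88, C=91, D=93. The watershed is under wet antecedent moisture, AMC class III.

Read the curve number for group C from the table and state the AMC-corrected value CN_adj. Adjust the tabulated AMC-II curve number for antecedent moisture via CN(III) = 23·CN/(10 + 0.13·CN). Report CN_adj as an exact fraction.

NRCS table: industrial district, soil group C → CN(II) = 91
Wet (AMC III): CN(III) = 23·91/(10 + 0.13·91) = 2093/(2183/100) = 209300/2183 ≈ 95.877

CN_adj = 209300/2183 ≈ 95.877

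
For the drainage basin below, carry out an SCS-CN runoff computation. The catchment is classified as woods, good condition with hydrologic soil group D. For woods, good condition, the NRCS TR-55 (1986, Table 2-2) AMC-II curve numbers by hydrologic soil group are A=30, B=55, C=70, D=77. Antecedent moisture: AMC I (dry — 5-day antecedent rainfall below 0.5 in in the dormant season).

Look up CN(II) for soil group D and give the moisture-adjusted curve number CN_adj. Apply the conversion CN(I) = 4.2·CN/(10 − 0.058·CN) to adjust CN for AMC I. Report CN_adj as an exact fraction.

CN_adj = 161700/2767 ≈ 58.439

NRCS table: woods, good condition, soil group D → CN(II) = 77
Dry (AMC I): CN(I) = 4.2·77/(10 − 0.058·77) = (1617/5)/(2767/500) = 161700/2767 ≈ 58.439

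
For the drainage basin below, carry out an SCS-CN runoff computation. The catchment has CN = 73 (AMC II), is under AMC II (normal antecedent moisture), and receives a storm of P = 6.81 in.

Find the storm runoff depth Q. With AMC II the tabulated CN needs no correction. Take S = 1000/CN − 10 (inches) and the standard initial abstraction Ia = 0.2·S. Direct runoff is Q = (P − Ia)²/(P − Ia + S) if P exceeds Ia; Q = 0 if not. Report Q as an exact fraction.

CN(II) = 73; AMC II needs no correction.
S = 1000/73 − 10 = 270/73 in ≈ 3.699 in
Ia = 0.2S: 0.2·3.699 = 0.740 in (exactly 54/73)
Excess rainfall: 6.810 − 0.740 = 6.070 in; P > Ia so Q > 0
Runoff Q = (P−Ia)²/(P−Ia+S) = (6.070)²/(6.070+3.699) = 654547323/173528300 ≈ 3.772 in

Q = 654547323/173528300 in ≈ 3.772 in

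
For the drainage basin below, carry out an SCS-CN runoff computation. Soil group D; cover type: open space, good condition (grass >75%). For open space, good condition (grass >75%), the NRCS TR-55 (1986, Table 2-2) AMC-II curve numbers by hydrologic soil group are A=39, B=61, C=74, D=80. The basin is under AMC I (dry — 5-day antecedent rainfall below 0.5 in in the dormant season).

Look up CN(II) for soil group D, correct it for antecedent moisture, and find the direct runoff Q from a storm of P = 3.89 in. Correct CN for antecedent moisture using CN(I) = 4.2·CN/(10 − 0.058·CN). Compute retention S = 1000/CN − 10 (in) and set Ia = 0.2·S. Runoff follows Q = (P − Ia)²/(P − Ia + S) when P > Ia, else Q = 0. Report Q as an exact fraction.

Q = 32137561/38154900 in ≈ 0.842 in

NRCS table: open space, good condition (grass >75%), soil group D → CN(II) = 80
Adjust CN=80 to AMC I: 4.2·80/(10 − 0.058·80) → 336 ÷ (134/25) = 4200/67 ≈ 62.687
Retention S: 1000/CN − 10 with CN=62.687 → S = 125/21 ≈ 5.952 in
Initial abstraction Ia = S/5 = (125/21)/5 = 25/21 ≈ 1.190 in
Excess rainfall: 3.890 − 1.190 = 2.700 in; P > Ia so Q > 0
Runoff Q = (P−Ia)²/(P−Ia+S) = (2.700)²/(2.700+5.952) = 32137561/38154900 ≈ 0.842 in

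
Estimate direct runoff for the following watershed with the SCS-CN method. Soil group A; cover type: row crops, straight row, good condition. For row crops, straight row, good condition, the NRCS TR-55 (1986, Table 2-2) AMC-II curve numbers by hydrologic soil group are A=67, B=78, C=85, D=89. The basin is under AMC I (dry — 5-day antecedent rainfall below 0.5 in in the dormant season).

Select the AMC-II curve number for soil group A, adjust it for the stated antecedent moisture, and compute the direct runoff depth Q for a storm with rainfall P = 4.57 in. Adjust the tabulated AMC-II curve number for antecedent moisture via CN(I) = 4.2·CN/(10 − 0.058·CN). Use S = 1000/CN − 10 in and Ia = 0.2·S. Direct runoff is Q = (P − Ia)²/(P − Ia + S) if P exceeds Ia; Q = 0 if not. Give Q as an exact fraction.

Q = 10885374889/30688217700 in ≈ 0.355 in

NRCS table: row crops, straight row, good condition, soil group A → CN(II) = 67
CN(I) from CN(II)=67: (4.2·67)/(10 − 0.058·67) = 46900/1019 ≈ 46.026
Max retention: S = 1000/(46900/1019) − 10 = 5500/469 in (≈ 11.727 in)
Ia = 0.2·(5500/469) = 1100/469 in ≈ 2.345 in
Since P=4.570 > Ia=2.345: effective rainfall P−Ia = 104333/46900 in
Q: (104333/46900)² ÷ (654333/46900) = 10885374889/30688217700 in (≈ 0.355 in)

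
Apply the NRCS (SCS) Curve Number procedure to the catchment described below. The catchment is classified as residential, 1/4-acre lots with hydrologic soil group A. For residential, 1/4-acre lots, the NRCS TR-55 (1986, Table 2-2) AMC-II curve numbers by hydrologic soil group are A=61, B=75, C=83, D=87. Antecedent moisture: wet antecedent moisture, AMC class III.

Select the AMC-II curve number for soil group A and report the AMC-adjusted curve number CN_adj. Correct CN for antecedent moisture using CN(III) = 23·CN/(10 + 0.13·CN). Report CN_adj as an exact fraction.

CN_adj = 140300/1793 ≈ 78.249

NRCS table: residential, 1/4-acre lots, soil group A → CN(II) = 61
Wet (AMC III): CN(III) = 23·61/(10 + 0.13·61) = 1403/(1793/100) = 140300/1793 ≈ 78.249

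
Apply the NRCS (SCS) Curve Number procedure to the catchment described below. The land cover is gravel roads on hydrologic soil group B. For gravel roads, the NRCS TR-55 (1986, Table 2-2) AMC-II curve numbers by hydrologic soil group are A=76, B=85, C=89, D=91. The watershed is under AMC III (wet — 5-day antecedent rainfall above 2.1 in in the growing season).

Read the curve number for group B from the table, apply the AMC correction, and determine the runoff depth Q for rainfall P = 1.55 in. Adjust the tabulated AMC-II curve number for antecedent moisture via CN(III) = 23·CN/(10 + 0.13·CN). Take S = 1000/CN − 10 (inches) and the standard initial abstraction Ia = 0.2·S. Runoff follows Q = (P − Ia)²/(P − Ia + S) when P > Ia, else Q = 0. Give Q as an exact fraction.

Q = 119268241/132322220 in ≈ 0.901 in

NRCS table: gravel roads, soil group B → CN(II) = 85
Wet (AMC III): CN(III) = 23·85/(10 + 0.13·85) = 1955/(421/20) = 39100/421 ≈ 92.874
Retention S: 1000/CN − 10 with CN=92.874 → S = 300/391 ≈ 0.767 in
Ia = 0.2S: 0.2·0.767 = 0.153 in (exactly 60/391)
Since P=1.550 > Ia=0.153: effective rainfall P−Ia = 10921/7820 in
Q: (10921/7820)² ÷ (16921/7820) = 119268241/132322220 in (≈ 0.901 in)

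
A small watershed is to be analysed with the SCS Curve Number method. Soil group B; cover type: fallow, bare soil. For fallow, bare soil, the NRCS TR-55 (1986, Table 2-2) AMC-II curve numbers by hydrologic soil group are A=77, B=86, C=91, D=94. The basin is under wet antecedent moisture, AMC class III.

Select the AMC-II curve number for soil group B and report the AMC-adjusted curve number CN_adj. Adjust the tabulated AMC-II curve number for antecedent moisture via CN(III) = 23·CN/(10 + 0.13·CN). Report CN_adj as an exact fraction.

NRCS table: fallow, bare soil, soil group B → CN(II) = 86
Wet (AMC III): CN(III) = 23·86/(10 + 0.13·86) = 1978/(1059/50) = 98900/1059 ≈ 93.390

CN_adj = 98900/1059 ≈ 93.390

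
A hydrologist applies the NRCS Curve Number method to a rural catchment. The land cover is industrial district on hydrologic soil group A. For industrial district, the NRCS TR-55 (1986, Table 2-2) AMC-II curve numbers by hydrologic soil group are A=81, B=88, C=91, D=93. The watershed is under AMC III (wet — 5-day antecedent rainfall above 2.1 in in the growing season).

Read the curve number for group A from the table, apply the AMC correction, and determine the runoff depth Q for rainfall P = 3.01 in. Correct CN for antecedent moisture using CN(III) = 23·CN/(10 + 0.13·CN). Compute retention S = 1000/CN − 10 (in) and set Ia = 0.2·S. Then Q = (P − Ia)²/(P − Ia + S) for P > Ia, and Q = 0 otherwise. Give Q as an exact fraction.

NRCS table: industrial district, soil group A → CN(II) = 81
CN(III) from CN(II)=81: (23·81)/(10 + 0.13·81) = 186300/2053 ≈ 90.745
Max retention: S = 1000/(186300/2053) − 10 = 1900/1863 in (≈ 1.020 in)
Ia = 0.2·(1900/1863) = 380/1863 in ≈ 0.204 in
Since P=3.010 > Ia=0.204: effective rainfall P−Ia = 522763/186300 in
Runoff Q = (P−Ia)²/(P−Ia+S) = (2.806)²/(2.806+1.020) = 273281154169/132787746900 ≈ 2.058 in

Q = 273281154169/132787746900 in ≈ 2.058 in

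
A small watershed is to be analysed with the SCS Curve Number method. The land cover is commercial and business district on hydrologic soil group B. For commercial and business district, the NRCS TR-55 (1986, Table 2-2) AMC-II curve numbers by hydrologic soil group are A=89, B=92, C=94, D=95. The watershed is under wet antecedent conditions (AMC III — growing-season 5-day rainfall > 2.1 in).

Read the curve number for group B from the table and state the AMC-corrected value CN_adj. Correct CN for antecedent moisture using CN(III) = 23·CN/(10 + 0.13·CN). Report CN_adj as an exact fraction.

NRCS table: commercial and business district, soil group B → CN(II) = 92
Adjust CN=92 to AMC III: 23·92/(10 + 0.13·92) → 2116 ÷ (549/25) = 52900/549 ≈ 96.357

CN_adj = 52900/549 ≈ 96.357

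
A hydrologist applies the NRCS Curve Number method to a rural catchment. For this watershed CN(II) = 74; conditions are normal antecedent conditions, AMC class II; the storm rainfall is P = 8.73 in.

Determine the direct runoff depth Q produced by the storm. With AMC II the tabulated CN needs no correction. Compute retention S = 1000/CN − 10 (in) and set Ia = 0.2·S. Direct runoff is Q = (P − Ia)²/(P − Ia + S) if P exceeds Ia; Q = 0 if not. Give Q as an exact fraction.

AMC II — tabulated CN = 74 applies directly.
Max retention: S = 1000/74 − 10 = 130/37 in (≈ 3.514 in)
Initial abstraction Ia = S/5 = (130/37)/5 = 26/37 ≈ 0.703 in
P − Ia = 8.730 − 0.703 = 29701/3700 ≈ 8.027 in (> 0, runoff occurs)
Q: (29701/3700)² ÷ (42701/3700) = 882149401/157993700 in (≈ 5.583 in)

Q = 882149401/157993700 in ≈ 5.583 in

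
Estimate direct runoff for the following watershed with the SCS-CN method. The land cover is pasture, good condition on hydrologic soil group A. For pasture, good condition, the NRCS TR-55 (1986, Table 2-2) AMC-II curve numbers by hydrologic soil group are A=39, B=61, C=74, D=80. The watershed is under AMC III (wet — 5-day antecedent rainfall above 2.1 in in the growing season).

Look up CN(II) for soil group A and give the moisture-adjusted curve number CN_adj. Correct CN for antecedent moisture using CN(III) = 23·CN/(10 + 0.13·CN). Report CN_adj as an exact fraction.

CN_adj = 89700/1507 ≈ 59.522

NRCS table: pasture, good condition, soil group A → CN(II) = 39
CN(III) from CN(II)=39: (23·39)/(10 + 0.13·39) = 89700/1507 ≈ 59.522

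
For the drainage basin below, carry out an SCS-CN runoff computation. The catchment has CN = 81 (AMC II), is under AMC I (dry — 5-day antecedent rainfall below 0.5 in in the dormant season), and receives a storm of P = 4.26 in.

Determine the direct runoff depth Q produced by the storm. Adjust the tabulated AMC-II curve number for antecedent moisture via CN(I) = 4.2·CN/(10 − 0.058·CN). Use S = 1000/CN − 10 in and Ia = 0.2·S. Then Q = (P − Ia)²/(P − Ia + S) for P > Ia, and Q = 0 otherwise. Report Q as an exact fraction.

Dry (AMC I): CN(I) = 4.2·81/(10 − 0.058·81) = (1701/5)/(2651/500) = 170100/2651 ≈ 64.164
S = 1000/(170100/2651) − 10 = 9500/1701 in ≈ 5.585 in
Ia = 0.2S: 0.2·5.585 = 1.117 in (exactly 1900/1701)
Excess rainfall: 4.260 − 1.117 = 3.143 in; P > Ia so Q > 0
Q: (267313/85050)² ÷ (742313/85050) = 71456239969/63133720650 in (≈ 1.132 in)

Q = 71456239969/63133720650 in ≈ 1.132 in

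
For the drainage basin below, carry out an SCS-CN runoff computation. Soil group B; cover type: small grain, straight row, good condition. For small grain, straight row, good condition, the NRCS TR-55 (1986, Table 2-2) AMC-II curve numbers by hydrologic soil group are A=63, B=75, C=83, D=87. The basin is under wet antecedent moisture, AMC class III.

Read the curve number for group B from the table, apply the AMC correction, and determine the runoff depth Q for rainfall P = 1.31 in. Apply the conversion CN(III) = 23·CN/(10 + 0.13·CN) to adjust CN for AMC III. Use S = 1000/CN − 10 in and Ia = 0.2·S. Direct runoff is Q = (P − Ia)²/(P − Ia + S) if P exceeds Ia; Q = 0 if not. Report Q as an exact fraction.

Q = 49547521/117569100 in ≈ 0.421 in

NRCS table: small grain, straight row, good condition, soil group B → CN(II) = 75
CN(III) from CN(II)=75: (23·75)/(10 + 0.13·75) = 6900/79 ≈ 87.342
Max retention: S = 1000/(6900/79) − 10 = 100/69 in (≈ 1.449 in)
Ia = 0.2·(100/69) = 20/69 in ≈ 0.290 in
Excess rainfall: 1.310 − 0.290 = 1.020 in; P > Ia so Q > 0
Runoff Q = (P−Ia)²/(P−Ia+S) = (1.020)²/(1.020+1.449) = 49547521/117569100 ≈ 0.421 in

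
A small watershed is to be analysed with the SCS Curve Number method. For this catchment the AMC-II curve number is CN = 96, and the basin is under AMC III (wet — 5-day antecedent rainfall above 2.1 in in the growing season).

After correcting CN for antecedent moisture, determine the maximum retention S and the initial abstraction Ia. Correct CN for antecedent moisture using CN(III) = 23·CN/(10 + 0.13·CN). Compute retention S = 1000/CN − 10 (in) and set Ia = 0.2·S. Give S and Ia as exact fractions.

S = 25/138 in ≈ 0.181 in; Ia = 5/138 in ≈ 0.036 in

Wet (AMC III): CN(III) = 23·96/(10 + 0.13·96) = 2208/(562/25) = 27600/281 ≈ 98.221
Max retention: S = 1000/(27600/281) − 10 = 25/138 in (≈ 0.181 in)
Ia = 0.2S: 0.2·0.181 = 0.036 in (exactly 5/138)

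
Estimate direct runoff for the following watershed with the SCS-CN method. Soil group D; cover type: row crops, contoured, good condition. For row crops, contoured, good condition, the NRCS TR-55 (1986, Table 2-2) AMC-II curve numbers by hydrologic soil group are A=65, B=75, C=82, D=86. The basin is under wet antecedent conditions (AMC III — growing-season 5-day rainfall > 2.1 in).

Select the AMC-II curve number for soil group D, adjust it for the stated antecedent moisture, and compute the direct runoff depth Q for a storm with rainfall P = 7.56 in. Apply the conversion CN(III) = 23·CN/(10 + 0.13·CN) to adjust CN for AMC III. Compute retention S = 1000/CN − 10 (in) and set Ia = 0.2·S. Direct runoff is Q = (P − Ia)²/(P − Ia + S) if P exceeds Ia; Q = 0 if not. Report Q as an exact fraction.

Q = 4806180463/709681675 in ≈ 6.772 in

NRCS table: row crops, contoured, good condition, soil group D → CN(II) = 86
Adjust CN=86 to AMC III: 23·86/(10 + 0.13·86) → 1978 ÷ (1059/50) = 98900/1059 ≈ 93.390
S = 1000/(98900/1059) − 10 = 700/989 in ≈ 0.708 in
Initial abstraction Ia = S/5 = (700/989)/5 = 140/989 ≈ 0.142 in
Since P=7.560 > Ia=0.142: effective rainfall P−Ia = 183421/24725 in
Runoff Q = (P−Ia)²/(P−Ia+S) = (7.418)²/(7.418+0.708) = 4806180463/709681675 ≈ 6.772 in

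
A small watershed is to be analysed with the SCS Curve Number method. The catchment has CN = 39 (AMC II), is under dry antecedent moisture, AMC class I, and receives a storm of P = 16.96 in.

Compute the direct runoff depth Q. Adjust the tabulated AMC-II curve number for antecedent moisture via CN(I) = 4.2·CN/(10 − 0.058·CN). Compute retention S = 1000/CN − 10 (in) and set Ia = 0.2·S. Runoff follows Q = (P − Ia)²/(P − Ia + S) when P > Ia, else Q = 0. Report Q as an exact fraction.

Adjust CN=39 to AMC I: 4.2·39/(10 − 0.058·39) → (819/5) ÷ (3869/500) = 81900/3869 ≈ 21.168
S = 1000/(81900/3869) − 10 = 30500/819 in ≈ 37.241 in
Ia = 0.2·(30500/819) = 6100/819 in ≈ 7.448 in
Since P=16.960 > Ia=7.448: effective rainfall P−Ia = 194756/20475 in
Q = (194756/20475)²/((194756/20475) + 30500/819) = (37929899536/419225625)/(957256/20475) = 4741237442/2449977075 in ≈ 1.935 in

Q = 4741237442/2449977075 in ≈ 1.935 in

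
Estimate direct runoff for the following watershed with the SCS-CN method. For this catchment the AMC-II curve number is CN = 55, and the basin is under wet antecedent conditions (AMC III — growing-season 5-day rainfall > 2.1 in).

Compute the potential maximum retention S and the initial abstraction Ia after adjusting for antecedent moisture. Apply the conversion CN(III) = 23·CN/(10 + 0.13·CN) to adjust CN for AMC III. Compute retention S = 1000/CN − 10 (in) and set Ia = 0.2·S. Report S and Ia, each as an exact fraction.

S = 900/253 in ≈ 3.557 in; Ia = 180/253 in ≈ 0.711 in

Adjust CN=55 to AMC III: 23·55/(10 + 0.13·55) → 1265 ÷ (343/20) = 25300/343 ≈ 73.761
Retention S: 1000/CN − 10 with CN=73.761 → S = 900/253 ≈ 3.557 in
Ia = 0.2S: 0.2·3.557 = 0.711 in (exactly 180/253)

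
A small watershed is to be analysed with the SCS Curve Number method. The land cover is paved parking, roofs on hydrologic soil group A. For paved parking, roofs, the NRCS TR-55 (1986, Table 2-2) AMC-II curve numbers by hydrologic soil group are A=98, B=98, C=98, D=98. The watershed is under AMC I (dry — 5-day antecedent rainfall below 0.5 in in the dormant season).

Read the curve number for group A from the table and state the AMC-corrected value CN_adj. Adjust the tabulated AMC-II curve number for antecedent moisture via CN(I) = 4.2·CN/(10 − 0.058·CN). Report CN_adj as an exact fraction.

CN_adj = 102900/1079 ≈ 95.366

NRCS table: paved parking, roofs, soil group A → CN(II) = 98
Dry (AMC I): CN(I) = 4.2·98/(10 − 0.058·98) = (2058/5)/(1079/250) = 102900/1079 ≈ 95.366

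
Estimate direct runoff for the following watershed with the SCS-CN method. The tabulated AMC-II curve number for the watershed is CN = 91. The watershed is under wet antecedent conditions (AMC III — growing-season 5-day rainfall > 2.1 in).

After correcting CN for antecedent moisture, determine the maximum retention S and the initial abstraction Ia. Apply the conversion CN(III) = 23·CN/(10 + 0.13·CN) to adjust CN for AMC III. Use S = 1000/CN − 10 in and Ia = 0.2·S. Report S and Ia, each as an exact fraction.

S = 900/2093 in ≈ 0.430 in; Ia = 180/2093 in ≈ 0.086 in

Wet (AMC III): CN(III) = 23·91/(10 + 0.13·91) = 2093/(2183/100) = 209300/2183 ≈ 95.877
Retention S: 1000/CN − 10 with CN=95.877 → S = 900/2093 ≈ 0.430 in
Ia = 0.2S: 0.2·0.430 = 0.086 in (exactly 180/2093)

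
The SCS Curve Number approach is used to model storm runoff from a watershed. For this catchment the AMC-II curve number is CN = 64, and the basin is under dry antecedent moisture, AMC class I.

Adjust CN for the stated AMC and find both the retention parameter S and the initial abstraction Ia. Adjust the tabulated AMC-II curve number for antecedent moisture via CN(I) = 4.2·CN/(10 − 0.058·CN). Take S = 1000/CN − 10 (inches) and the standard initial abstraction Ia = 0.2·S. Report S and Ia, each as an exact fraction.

CN(I) from CN(II)=64: (4.2·64)/(10 − 0.058·64) = 5600/131 ≈ 42.748
Retention S: 1000/CN − 10 with CN=42.748 → S = 375/28 ≈ 13.393 in
Initial abstraction Ia = S/5 = (375/28)/5 = 75/28 ≈ 2.679 in

S = 375/28 in ≈ 13.393 in; Ia = 75/28 in ≈ 2.679 in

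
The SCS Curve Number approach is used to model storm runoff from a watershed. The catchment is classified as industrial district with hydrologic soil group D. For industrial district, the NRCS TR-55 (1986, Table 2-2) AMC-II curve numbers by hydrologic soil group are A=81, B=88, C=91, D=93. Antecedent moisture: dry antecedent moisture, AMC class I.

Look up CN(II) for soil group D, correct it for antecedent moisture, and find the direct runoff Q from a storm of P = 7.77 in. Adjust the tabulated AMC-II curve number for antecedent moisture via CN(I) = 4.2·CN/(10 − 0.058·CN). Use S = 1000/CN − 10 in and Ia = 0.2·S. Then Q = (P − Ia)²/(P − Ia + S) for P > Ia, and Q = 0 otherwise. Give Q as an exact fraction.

NRCS table: industrial district, soil group D → CN(II) = 93
Adjust CN=93 to AMC I: 4.2·93/(10 − 0.058·93) → (1953/5) ÷ (2303/500) = 27900/329 ≈ 84.802
Retention S: 1000/CN − 10 with CN=84.802 → S = 500/279 ≈ 1.792 in
Initial abstraction Ia = S/5 = (500/279)/5 = 100/279 ≈ 0.358 in
Excess rainfall: 7.770 − 0.358 = 7.412 in; P > Ia so Q > 0
Runoff Q = (P−Ia)²/(P−Ia+S) = (7.412)²/(7.412+1.792) = 42759209089/7164245700 ≈ 5.968 in

Q = 42759209089/7164245700 in ≈ 5.968 in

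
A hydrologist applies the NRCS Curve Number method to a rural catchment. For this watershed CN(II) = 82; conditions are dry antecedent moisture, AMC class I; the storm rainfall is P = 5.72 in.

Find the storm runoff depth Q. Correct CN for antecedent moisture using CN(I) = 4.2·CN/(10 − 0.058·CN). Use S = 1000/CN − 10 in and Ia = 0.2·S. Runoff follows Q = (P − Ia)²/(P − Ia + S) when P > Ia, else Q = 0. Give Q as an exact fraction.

Q = 1124998681/509719175 in ≈ 2.207 in

Dry (AMC I): CN(I) = 4.2·82/(10 − 0.058·82) = (1722/5)/(1311/250) = 28700/437 ≈ 65.675
Max retention: S = 1000/(28700/437) − 10 = 1500/287 in (≈ 5.226 in)
Ia = 0.2·(1500/287) = 300/287 in ≈ 1.045 in
Since P=5.720 > Ia=1.045: effective rainfall P−Ia = 33541/7175 in
Runoff Q = (P−Ia)²/(P−Ia+S) = (4.675)²/(4.675+5.226) = 1124998681/509719175 ≈ 2.207 in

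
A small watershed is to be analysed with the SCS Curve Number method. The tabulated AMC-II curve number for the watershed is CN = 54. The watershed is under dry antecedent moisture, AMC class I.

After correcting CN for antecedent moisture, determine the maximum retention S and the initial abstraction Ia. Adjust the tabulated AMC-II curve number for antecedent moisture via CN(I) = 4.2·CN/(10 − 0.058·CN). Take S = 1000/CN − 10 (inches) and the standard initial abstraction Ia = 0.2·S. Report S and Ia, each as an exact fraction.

Dry (AMC I): CN(I) = 4.2·54/(10 − 0.058·54) = (1134/5)/(1717/250) = 56700/1717 ≈ 33.023
S = 1000/(56700/1717) − 10 = 11500/567 in ≈ 20.282 in
Initial abstraction Ia = S/5 = (11500/567)/5 = 2300/567 ≈ 4.056 in

S = 11500/567 in ≈ 20.282 in; Ia = 2300/567 in ≈ 4.056 in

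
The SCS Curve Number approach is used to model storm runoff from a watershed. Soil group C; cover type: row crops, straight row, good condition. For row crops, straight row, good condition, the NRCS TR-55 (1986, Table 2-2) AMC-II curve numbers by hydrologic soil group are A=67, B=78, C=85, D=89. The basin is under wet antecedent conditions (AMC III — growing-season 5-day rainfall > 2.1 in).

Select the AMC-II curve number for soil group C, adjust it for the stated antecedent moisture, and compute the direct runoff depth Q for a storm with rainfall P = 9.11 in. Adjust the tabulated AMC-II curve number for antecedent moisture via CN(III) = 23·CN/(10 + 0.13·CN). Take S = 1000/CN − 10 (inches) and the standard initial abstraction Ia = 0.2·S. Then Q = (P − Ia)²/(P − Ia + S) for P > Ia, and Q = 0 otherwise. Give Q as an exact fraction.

Q = 122640740401/14865859100 in ≈ 8.250 in

NRCS table: row crops, straight row, good condition, soil group C → CN(II) = 85
Adjust CN=85 to AMC III: 23·85/(10 + 0.13·85) → 1955 ÷ (421/20) = 39100/421 ≈ 92.874
Max retention: S = 1000/(39100/421) − 10 = 300/391 in (≈ 0.767 in)
Ia = 0.2S: 0.2·0.767 = 0.153 in (exactly 60/391)
Since P=9.110 > Ia=0.153: effective rainfall P−Ia = 350201/39100 in
Q: (350201/39100)² ÷ (380201/39100) = 122640740401/14865859100 in (≈ 8.250 in)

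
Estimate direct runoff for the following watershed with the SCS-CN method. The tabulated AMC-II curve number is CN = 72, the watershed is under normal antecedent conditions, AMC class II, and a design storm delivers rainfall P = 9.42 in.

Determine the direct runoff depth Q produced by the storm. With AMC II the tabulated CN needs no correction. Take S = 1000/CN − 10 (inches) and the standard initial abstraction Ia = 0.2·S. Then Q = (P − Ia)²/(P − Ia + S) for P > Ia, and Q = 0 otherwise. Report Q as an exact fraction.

CN(II) = 72; AMC II needs no correction.
Retention S: 1000/CN − 10 with CN=72.000 → S = 35/9 ≈ 3.889 in
Ia = 0.2S: 0.2·3.889 = 0.778 in (exactly 7/9)
P − Ia = 9.420 − 0.778 = 3889/450 ≈ 8.642 in (> 0, runoff occurs)
Q = (3889/450)²/((3889/450) + 35/9) = (15124321/202500)/(5639/450) = 15124321/2537550 in ≈ 5.960 in

Q = 15124321/2537550 in ≈ 5.960 in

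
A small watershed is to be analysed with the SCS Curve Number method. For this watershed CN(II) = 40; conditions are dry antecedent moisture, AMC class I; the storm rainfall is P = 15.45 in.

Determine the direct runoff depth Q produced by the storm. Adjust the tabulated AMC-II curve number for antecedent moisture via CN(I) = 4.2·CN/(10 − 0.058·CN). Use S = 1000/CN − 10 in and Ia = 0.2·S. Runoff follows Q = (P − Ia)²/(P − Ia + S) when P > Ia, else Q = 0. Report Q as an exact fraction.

Q = 1352569/862820 in ≈ 1.568 in

Adjust CN=40 to AMC I: 4.2·40/(10 − 0.058·40) → 168 ÷ (192/25) = 175/8 ≈ 21.875
Retention S: 1000/CN − 10 with CN=21.875 → S = 250/7 ≈ 35.714 in
Ia = 0.2S: 0.2·35.714 = 7.143 in (exactly 50/7)
Since P=15.450 > Ia=7.143: effective rainfall P−Ia = 1163/140 in
Q: (1163/140)² ÷ (6163/140) = 1352569/862820 in (≈ 1.568 in)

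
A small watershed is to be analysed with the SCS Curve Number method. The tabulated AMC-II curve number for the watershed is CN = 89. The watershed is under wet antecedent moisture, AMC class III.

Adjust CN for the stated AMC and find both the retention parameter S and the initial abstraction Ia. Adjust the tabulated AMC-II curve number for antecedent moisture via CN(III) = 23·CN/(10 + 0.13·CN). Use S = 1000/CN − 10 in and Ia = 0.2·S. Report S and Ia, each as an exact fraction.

S = 1100/2047 in ≈ 0.537 in; Ia = 220/2047 in ≈ 0.107 in

Wet (AMC III): CN(III) = 23·89/(10 + 0.13·89) = 2047/(2157/100) = 204700/2157 ≈ 94.900
Max retention: S = 1000/(204700/2157) − 10 = 1100/2047 in (≈ 0.537 in)
Ia = 0.2·(1100/2047) = 220/2047 in ≈ 0.107 in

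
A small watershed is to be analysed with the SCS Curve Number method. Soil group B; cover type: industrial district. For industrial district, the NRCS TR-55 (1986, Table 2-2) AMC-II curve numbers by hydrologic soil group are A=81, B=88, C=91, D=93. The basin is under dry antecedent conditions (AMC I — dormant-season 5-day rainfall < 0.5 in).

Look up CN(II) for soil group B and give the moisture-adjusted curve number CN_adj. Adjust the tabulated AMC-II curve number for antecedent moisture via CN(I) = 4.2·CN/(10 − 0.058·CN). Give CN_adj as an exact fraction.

CN_adj = 3850/51 ≈ 75.490

NRCS table: industrial district, soil group B → CN(II) = 88
Adjust CN=88 to AMC I: 4.2·88/(10 − 0.058·88) → (1848/5) ÷ (612/125) = 3850/51 ≈ 75.490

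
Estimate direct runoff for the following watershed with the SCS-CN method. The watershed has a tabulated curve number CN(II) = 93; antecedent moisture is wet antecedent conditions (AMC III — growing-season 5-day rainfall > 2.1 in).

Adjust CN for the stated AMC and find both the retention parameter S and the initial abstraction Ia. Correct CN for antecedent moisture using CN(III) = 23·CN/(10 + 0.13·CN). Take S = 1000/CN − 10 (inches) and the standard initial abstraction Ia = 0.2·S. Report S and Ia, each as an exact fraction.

Wet (AMC III): CN(III) = 23·93/(10 + 0.13·93) = 2139/(2209/100) = 213900/2209 ≈ 96.831
Retention S: 1000/CN − 10 with CN=96.831 → S = 700/2139 ≈ 0.327 in
Ia = 0.2·(700/2139) = 140/2139 in ≈ 0.065 in

S = 700/2139 in ≈ 0.327 in; Ia = 140/2139 in ≈ 0.065 in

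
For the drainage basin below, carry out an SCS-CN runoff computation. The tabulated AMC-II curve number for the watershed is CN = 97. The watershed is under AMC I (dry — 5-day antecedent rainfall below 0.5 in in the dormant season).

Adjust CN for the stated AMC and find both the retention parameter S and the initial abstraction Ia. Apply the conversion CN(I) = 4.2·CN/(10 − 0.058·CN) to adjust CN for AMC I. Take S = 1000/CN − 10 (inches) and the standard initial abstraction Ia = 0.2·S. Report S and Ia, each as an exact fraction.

S = 500/679 in ≈ 0.736 in; Ia = 100/679 in ≈ 0.147 in

Dry (AMC I): CN(I) = 4.2·97/(10 − 0.058·97) = (2037/5)/(2187/500) = 67900/729 ≈ 93.141
S = 1000/(67900/729) − 10 = 500/679 in ≈ 0.736 in
Initial abstraction Ia = S/5 = (500/679)/5 = 100/679 ≈ 0.147 in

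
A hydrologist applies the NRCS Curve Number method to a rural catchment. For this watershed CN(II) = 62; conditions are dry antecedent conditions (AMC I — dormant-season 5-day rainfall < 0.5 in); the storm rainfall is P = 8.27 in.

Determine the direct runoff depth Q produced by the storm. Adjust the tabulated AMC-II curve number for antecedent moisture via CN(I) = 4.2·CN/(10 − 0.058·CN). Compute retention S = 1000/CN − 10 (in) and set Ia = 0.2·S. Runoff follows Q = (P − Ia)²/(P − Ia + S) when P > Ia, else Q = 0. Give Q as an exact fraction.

Adjust CN=62 to AMC I: 4.2·62/(10 − 0.058·62) → (1302/5) ÷ (1601/250) = 65100/1601 ≈ 40.662
Max retention: S = 1000/(65100/1601) − 10 = 9500/651 in (≈ 14.593 in)
Initial abstraction Ia = S/5 = (9500/651)/5 = 1900/651 ≈ 2.919 in
P − Ia = 8.270 − 2.919 = 348377/65100 ≈ 5.351 in (> 0, runoff occurs)
Q: (348377/65100)² ÷ (1298377/65100) = 121366534129/84524342700 in (≈ 1.436 in)

Q = 121366534129/84524342700 in ≈ 1.436 in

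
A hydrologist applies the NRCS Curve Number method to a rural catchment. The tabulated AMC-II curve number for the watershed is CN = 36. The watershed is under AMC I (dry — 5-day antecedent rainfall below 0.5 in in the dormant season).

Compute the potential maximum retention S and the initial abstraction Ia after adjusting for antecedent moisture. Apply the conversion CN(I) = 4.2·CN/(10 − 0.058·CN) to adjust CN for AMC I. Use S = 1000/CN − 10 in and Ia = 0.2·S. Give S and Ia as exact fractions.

Dry (AMC I): CN(I) = 4.2·36/(10 − 0.058·36) = (756/5)/(989/125) = 18900/989 ≈ 19.110
Retention S: 1000/CN − 10 with CN=19.110 → S = 8000/189 ≈ 42.328 in
Ia = 0.2·(8000/189) = 1600/189 in ≈ 8.466 in

S = 8000/189 in ≈ 42.328 in; Ia = 1600/189 in ≈ 8.466 in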